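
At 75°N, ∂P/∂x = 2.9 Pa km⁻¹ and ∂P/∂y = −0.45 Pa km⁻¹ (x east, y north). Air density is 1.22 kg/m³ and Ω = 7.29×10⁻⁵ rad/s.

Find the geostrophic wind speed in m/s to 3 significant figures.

17.1 m/s

Coriolis parameter at 75°N:
f = 2Ω sin φ = 2 × 7.29×10⁻⁵ × sin 75° = 1.41×10⁻⁴ s⁻¹
Component geostrophic relations (x east, y north):
u_g = −(1/(fρ)) ∂P/∂y,  v_g = (1/(fρ)) ∂P/∂x
u_g = −(−0.45×10⁻³)/(1.41×10⁻⁴ × 1.22) = 2.62 m/s;  v_g = (2.9×10⁻³)/(1.41×10⁻⁴ × 1.22) = 16.9 m/s
|V_g| = √(u_g² + v_g²) = 17.1 m/s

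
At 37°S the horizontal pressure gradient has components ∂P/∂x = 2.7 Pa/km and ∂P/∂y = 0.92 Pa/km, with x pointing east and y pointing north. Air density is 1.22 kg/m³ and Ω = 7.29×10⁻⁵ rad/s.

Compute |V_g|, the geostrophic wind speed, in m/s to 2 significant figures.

Coriolis parameter at 37°S:
f = 2Ω sin φ = 2 × 7.29×10⁻⁵ × sin 37° = 8.77×10⁻⁵ s⁻¹
In the Southern Hemisphere f is negative: f = −8.77×10⁻⁵ s⁻¹.
Component geostrophic relations (x east, y north):
u_g = −(1/(fρ)) ∂P/∂y,  v_g = (1/(fρ)) ∂P/∂x
u_g = −(0.92×10⁻³)/(−8.77×10⁻⁵ × 1.22) = 8.59 m/s;  v_g = (2.7×10⁻³)/(−8.77×10⁻⁵ × 1.22) = −25.2 m/s
|V_g| = √(u_g² + v_g²) = 26.6 m/s

27 m/s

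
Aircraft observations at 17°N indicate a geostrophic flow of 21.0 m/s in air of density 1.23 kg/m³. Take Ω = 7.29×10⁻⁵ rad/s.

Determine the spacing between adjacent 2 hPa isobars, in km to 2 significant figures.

Coriolis parameter at 17°N:
f = 2Ω sin φ = 2 × 7.29×10⁻⁵ × sin 17° = 4.26×10⁻⁵ s⁻¹
Geostrophic balance rearranged: |∂P/∂n| = f ρ V_g
|∂P/∂n| = 4.26×10⁻⁵ × 1.23 × 21.0 = 1.10×10⁻³ Pa/m
Isobar spacing: Δn = ΔP/|∂P/∂n| = 200 Pa / 1.10×10⁻³ Pa/m = 181641 m ≈ 180 km

180 km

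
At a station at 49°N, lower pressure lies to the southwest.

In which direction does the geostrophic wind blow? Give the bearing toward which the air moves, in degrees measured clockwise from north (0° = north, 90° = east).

The pressure-gradient force points toward the southwest (bearing 225°).
Geostrophic balance: in the Northern Hemisphere the Coriolis force deflects motion to the right, so the geostrophic wind blows 90° to the right of the pressure-gradient force (low pressure on the left).
Rotating 225° by 90° clockwise gives 315° — the wind blows toward the northwest.

315°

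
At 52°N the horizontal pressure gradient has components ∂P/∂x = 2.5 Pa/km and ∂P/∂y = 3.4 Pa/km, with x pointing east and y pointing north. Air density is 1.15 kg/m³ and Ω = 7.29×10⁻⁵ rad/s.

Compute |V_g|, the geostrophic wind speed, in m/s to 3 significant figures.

Coriolis parameter at 52°N:
f = 2Ω sin φ = 2 × 7.29×10⁻⁵ × sin 52° = 1.15×10⁻⁴ s⁻¹
Component geostrophic relations (x east, y north):
u_g = −(1/(fρ)) ∂P/∂y,  v_g = (1/(fρ)) ∂P/∂x
u_g = −(3.4×10⁻³)/(1.15×10⁻⁴ × 1.15) = −25.7 m/s;  v_g = (2.5×10⁻³)/(1.15×10⁻⁴ × 1.15) = 18.9 m/s
|V_g| = √(u_g² + v_g²) = 31.9 m/s

31.9 m/s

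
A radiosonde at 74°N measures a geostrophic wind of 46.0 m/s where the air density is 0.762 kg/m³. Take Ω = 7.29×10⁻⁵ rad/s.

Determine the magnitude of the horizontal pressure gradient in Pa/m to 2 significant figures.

Coriolis parameter at 74°N:
f = 2Ω sin φ = 2 × 7.29×10⁻⁵ × sin 74° = 1.40×10⁻⁴ s⁻¹
Geostrophic balance rearranged: |∂P/∂n| = f ρ V_g
|∂P/∂n| = 1.40×10⁻⁴ × 0.762 × 46.0 = 4.91×10⁻³ Pa/m

4.9×10⁻³ Pa/m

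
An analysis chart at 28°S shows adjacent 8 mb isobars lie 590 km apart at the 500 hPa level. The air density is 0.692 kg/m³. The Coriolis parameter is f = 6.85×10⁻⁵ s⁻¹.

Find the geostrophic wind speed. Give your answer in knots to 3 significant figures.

Pressure gradient: |∂P/∂n| = 800 Pa / 590000 m = 1.36×10⁻³ Pa/m
Geostrophic balance (pressure-gradient force = Coriolis force):
V_g = (1/(fρ)) |∂P/∂n| = 1.36×10⁻³ / (6.85×10⁻⁵ × 0.692) = 28.6 m/s
Converting: 28.6 m/s × 1.944 = 55.6 knots

55.6 knots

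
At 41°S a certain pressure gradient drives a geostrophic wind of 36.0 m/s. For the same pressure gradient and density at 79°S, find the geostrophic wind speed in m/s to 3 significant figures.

With the same pressure gradient and density, V_g ∝ 1/f ∝ 1/sin φ.
V₂ = V₁ · sin φ₁ / sin φ₂ = 36.0 × sin 41° / sin 79°
V₂ = 36.0 × 0.6561/0.9816 = 24.1 m/s

24.1 m/s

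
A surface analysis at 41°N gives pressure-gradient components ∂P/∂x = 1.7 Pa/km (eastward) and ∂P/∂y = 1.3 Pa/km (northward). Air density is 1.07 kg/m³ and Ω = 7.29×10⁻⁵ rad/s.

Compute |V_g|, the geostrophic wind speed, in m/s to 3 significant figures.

20.9 m/s

Coriolis parameter at 41°N:
f = 2Ω sin φ = 2 × 7.29×10⁻⁵ × sin 41° = 9.57×10⁻⁵ s⁻¹
Component geostrophic relations (x east, y north):
u_g = −(1/(fρ)) ∂P/∂y,  v_g = (1/(fρ)) ∂P/∂x
u_g = −(1.3×10⁻³)/(9.57×10⁻⁵ × 1.07) = −12.7 m/s;  v_g = (1.7×10⁻³)/(9.57×10⁻⁵ × 1.07) = 16.6 m/s
|V_g| = √(u_g² + v_g²) = 20.9 m/s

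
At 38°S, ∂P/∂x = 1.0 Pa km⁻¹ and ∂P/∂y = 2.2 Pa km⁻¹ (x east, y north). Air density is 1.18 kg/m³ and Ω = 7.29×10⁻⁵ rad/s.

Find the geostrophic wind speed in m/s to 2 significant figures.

Coriolis parameter at 38°S:
f = 2Ω sin φ = 2 × 7.29×10⁻⁵ × sin 38° = 8.98×10⁻⁵ s⁻¹
In the Southern Hemisphere f is negative: f = −8.98×10⁻⁵ s⁻¹.
Component geostrophic relations (x east, y north):
u_g = −(1/(fρ)) ∂P/∂y,  v_g = (1/(fρ)) ∂P/∂x
u_g = −(2.2×10⁻³)/(−8.98×10⁻⁵ × 1.18) = 20.8 m/s;  v_g = (1.0×10⁻³)/(−8.98×10⁻⁵ × 1.18) = −9.44 m/s
|V_g| = √(u_g² + v_g²) = 22.8 m/s

23 m/s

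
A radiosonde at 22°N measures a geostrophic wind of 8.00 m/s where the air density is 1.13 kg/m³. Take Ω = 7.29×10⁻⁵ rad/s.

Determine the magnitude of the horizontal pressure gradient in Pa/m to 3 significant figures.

4.94×10⁻⁴ Pa/m

Coriolis parameter at 22°N:
f = 2Ω sin φ = 2 × 7.29×10⁻⁵ × sin 22° = 5.46×10⁻⁵ s⁻¹
Geostrophic balance rearranged: |∂P/∂n| = f ρ V_g
|∂P/∂n| = 5.46×10⁻⁵ × 1.13 × 8.00 = 4.94×10⁻⁴ Pa/m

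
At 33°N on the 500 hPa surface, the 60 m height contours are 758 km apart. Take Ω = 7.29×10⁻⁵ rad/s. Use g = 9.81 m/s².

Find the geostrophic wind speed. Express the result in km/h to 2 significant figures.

35 km/h

Coriolis parameter at 33°N:
f = 2Ω sin φ = 2 × 7.29×10⁻⁵ × sin 33° = 7.94×10⁻⁵ s⁻¹
Height gradient: |∂Z/∂n| = 60 m / 758000 m = 7.92×10⁻⁵
On a pressure surface, geostrophic balance gives V_g = (g/f)|∂Z/∂n|:
V_g = 9.81 × 7.92×10⁻⁵ / 7.94×10⁻⁵ = 9.78 m/s
Converting: 9.78 m/s × 3.6 = 35 km/h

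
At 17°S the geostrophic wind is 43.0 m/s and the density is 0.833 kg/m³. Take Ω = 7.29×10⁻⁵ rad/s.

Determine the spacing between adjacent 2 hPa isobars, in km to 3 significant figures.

Coriolis parameter at 17°S:
f = 2Ω sin φ = 2 × 7.29×10⁻⁵ × sin 17° = 4.26×10⁻⁵ s⁻¹
Geostrophic balance rearranged: |∂P/∂n| = f ρ V_g
|∂P/∂n| = 4.26×10⁻⁵ × 0.833 × 43.0 = 1.53×10⁻³ Pa/m
Isobar spacing: Δn = ΔP/|∂P/∂n| = 200 Pa / 1.53×10⁻³ Pa/m = 130986 m ≈ 131 km

131 km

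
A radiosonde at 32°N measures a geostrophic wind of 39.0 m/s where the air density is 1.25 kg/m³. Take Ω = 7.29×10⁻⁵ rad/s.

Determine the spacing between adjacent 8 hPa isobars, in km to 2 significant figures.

Coriolis parameter at 32°N:
f = 2Ω sin φ = 2 × 7.29×10⁻⁵ × sin 32° = 7.73×10⁻⁵ s⁻¹
Geostrophic balance rearranged: |∂P/∂n| = f ρ V_g
|∂P/∂n| = 7.73×10⁻⁵ × 1.25 × 39.0 = 3.77×10⁻³ Pa/m
Isobar spacing: Δn = ΔP/|∂P/∂n| = 800 Pa / 3.77×10⁻³ Pa/m = 212397 m ≈ 210 km

210 km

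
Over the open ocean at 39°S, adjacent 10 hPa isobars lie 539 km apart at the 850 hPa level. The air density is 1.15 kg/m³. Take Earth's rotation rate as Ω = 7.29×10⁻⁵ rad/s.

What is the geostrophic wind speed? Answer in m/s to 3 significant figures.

Coriolis parameter at 39°S:
f = 2Ω sin φ = 2 × 7.29×10⁻⁵ × sin 39° = 9.18×10⁻⁵ s⁻¹
Pressure gradient: |∂P/∂n| = 1000 Pa / 539000 m = 1.86×10⁻³ Pa/m
Geostrophic balance (pressure-gradient force = Coriolis force):
V_g = (1/(fρ)) |∂P/∂n| = 1.86×10⁻³ / (9.18×10⁻⁵ × 1.15) = 17.6 m/s

17.6 m/s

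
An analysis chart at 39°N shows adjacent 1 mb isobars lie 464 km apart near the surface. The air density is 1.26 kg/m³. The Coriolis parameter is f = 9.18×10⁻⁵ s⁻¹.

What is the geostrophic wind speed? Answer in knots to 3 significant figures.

3.62 knots

Pressure gradient: |∂P/∂n| = 100 Pa / 464000 m = 2.16×10⁻⁴ Pa/m
Geostrophic balance (pressure-gradient force = Coriolis force):
V_g = (1/(fρ)) |∂P/∂n| = 2.16×10⁻⁴ / (9.18×10⁻⁵ × 1.26) = 1.86 m/s
Converting: 1.86 m/s × 1.944 = 3.62 knots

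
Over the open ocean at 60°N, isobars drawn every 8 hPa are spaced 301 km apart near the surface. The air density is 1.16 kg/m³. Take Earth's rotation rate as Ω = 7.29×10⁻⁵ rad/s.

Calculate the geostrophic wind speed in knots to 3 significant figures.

35.3 knots

Coriolis parameter at 60°N:
f = 2Ω sin φ = 2 × 7.29×10⁻⁵ × sin 60° = 1.26×10⁻⁴ s⁻¹
Pressure gradient: |∂P/∂n| = 800 Pa / 301000 m = 2.66×10⁻³ Pa/m
Geostrophic balance (pressure-gradient force = Coriolis force):
V_g = (1/(fρ)) |∂P/∂n| = 2.66×10⁻³ / (1.26×10⁻⁴ × 1.16) = 18.1 m/s
Converting: 18.1 m/s × 1.944 = 35.3 knots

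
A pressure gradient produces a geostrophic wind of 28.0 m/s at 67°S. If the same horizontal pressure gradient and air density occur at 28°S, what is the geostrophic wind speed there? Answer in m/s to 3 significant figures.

54.9 m/s

With the same pressure gradient and density, V_g ∝ 1/f ∝ 1/sin φ.
V₂ = V₁ · sin φ₁ / sin φ₂ = 28.0 × sin 67° / sin 28°
V₂ = 28.0 × 0.9205/0.4695 = 54.9 m/s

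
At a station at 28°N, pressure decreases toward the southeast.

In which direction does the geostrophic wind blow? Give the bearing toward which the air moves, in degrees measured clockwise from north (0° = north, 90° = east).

225°

The pressure-gradient force points toward the southeast (bearing 135°).
Geostrophic balance: in the Northern Hemisphere the Coriolis force deflects motion to the right, so the geostrophic wind blows 90° to the right of the pressure-gradient force (low pressure on the left).
Rotating 135° by 90° clockwise gives 225° — the wind blows toward the southwest.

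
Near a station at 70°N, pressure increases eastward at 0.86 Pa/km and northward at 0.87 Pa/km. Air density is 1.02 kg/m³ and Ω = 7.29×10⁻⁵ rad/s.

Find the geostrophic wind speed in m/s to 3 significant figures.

Coriolis parameter at 70°N:
f = 2Ω sin φ = 2 × 7.29×10⁻⁵ × sin 70° = 1.37×10⁻⁴ s⁻¹
Component geostrophic relations (x east, y north):
u_g = −(1/(fρ)) ∂P/∂y,  v_g = (1/(fρ)) ∂P/∂x
u_g = −(0.87×10⁻³)/(1.37×10⁻⁴ × 1.02) = −6.23 m/s;  v_g = (0.86×10⁻³)/(1.37×10⁻⁴ × 1.02) = 6.15 m/s
|V_g| = √(u_g² + v_g²) = 8.75 m/s

8.75 m/s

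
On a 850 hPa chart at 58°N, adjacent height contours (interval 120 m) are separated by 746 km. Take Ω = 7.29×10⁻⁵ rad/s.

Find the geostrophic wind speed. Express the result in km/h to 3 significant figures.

45.9 km/h

Coriolis parameter at 58°N:
f = 2Ω sin φ = 2 × 7.29×10⁻⁵ × sin 58° = 1.24×10⁻⁴ s⁻¹
Height gradient: |∂Z/∂n| = 120 m / 746000 m = 1.61×10⁻⁴
On a pressure surface, geostrophic balance gives V_g = (g/f)|∂Z/∂n|:
V_g = 9.81 × 1.61×10⁻⁴ / 1.24×10⁻⁴ = 12.8 m/s
Converting: 12.8 m/s × 3.6 = 45.9 km/h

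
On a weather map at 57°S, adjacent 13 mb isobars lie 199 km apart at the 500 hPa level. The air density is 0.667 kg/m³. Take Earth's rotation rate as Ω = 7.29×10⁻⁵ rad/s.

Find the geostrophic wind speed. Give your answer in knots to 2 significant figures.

Coriolis parameter at 57°S:
f = 2Ω sin φ = 2 × 7.29×10⁻⁵ × sin 57° = 1.22×10⁻⁴ s⁻¹
Pressure gradient: |∂P/∂n| = 1300 Pa / 199000 m = 6.53×10⁻³ Pa/m
Geostrophic balance (pressure-gradient force = Coriolis force):
V_g = (1/(fρ)) |∂P/∂n| = 6.53×10⁻³ / (1.22×10⁻⁴ × 0.667) = 80.1 m/s
Converting: 80.1 m/s × 1.944 = 160 knots

160 knots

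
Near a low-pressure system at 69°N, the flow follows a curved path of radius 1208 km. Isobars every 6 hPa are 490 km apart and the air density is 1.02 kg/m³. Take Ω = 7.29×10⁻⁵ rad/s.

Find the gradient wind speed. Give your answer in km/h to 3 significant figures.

Coriolis parameter at 69°N:
f = 2Ω sin φ = 2 × 7.29×10⁻⁵ × sin 69° = 1.36×10⁻⁴ s⁻¹
Pressure gradient: |∂P/∂n| = 600 Pa / 490000 m = 1.22×10⁻³ Pa/m
Geostrophic speed: V_g = |∂P/∂n|/(fρ) = 1.22×10⁻³/(1.36×10⁻⁴ × 1.02) = 8.82 m/s
Around a low, centrifugal force acts outward with Coriolis, so pressure-gradient force balances both:
(1/ρ)|∂P/∂n| = fV + V²/R  →  V² + fR·V − fR·V_g = 0
With fR = 1.36×10⁻⁴ × 1208×10³ m = 164 m/s:
V = [−fR + √((fR)² + 4 fR V_g)]/2 = [−164 + √(164² + 4×164×8.82)]/2 = 8.39 m/s
Subgeostrophic (V < V_g = 8.82 m/s), as expected around a low.
Converting: 8.39 m/s × 3.6 = 30.2 km/h

30.2 km/h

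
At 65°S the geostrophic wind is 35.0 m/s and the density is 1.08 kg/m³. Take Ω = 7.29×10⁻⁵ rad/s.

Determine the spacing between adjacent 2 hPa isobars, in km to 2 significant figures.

Coriolis parameter at 65°S:
f = 2Ω sin φ = 2 × 7.29×10⁻⁵ × sin 65° = 1.32×10⁻⁴ s⁻¹
Geostrophic balance rearranged: |∂P/∂n| = f ρ V_g
|∂P/∂n| = 1.32×10⁻⁴ × 1.08 × 35.0 = 4.99×10⁻³ Pa/m
Isobar spacing: Δn = ΔP/|∂P/∂n| = 200 Pa / 4.99×10⁻³ Pa/m = 40041 m ≈ 40 km

40 km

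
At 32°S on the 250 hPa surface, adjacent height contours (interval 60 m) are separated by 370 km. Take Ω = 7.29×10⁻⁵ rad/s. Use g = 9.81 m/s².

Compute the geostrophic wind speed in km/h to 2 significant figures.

74 km/h

Coriolis parameter at 32°S:
f = 2Ω sin φ = 2 × 7.29×10⁻⁵ × sin 32° = 7.73×10⁻⁵ s⁻¹
Height gradient: |∂Z/∂n| = 60 m / 370000 m = 1.62×10⁻⁴
On a pressure surface, geostrophic balance gives V_g = (g/f)|∂Z/∂n|:
V_g = 9.81 × 1.62×10⁻⁴ / 7.73×10⁻⁵ = 20.6 m/s
Converting: 20.6 m/s × 3.6 = 74 km/h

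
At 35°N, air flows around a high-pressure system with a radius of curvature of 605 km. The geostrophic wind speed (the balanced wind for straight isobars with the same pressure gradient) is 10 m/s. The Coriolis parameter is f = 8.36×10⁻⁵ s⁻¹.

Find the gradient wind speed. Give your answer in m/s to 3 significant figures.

13.7 m/s

Around a high, pressure-gradient force acts outward with centrifugal, so Coriolis balances both:
fV = (1/ρ)|∂P/∂n| + V²/R  →  V² − fR·V + fR·V_g = 0
With fR = 8.36×10⁻⁵ × 605×10³ m = 50.6 m/s:
V = [fR − √((fR)² − 4 fR V_g)]/2 = [50.6 − √(50.6² − 4×50.6×10)]/2 = 13.7 m/s
Supergeostrophic (V > V_g = 10 m/s), as expected around a high.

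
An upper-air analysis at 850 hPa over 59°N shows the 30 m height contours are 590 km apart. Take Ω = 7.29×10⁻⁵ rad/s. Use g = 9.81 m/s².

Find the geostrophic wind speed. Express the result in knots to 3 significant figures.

7.76 knots

Coriolis parameter at 59°N:
f = 2Ω sin φ = 2 × 7.29×10⁻⁵ × sin 59° = 1.25×10⁻⁴ s⁻¹
Height gradient: |∂Z/∂n| = 30 m / 590000 m = 5.08×10⁻⁵
On a pressure surface, geostrophic balance gives V_g = (g/f)|∂Z/∂n|:
V_g = 9.81 × 5.08×10⁻⁵ / 1.25×10⁻⁴ = 3.99 m/s
Converting: 3.99 m/s × 1.944 = 7.76 knots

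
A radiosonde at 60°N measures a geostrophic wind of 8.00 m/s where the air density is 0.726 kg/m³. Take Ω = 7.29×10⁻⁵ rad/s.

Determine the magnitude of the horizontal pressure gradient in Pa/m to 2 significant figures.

7.3×10⁻⁴ Pa/m

Coriolis parameter at 60°N:
f = 2Ω sin φ = 2 × 7.29×10⁻⁵ × sin 60° = 1.26×10⁻⁴ s⁻¹
Geostrophic balance rearranged: |∂P/∂n| = f ρ V_g
|∂P/∂n| = 1.26×10⁻⁴ × 0.726 × 8.00 = 7.33×10⁻⁴ Pa/m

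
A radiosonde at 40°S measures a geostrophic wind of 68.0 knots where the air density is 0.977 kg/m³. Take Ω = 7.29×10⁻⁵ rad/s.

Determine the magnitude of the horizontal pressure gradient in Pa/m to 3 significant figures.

Coriolis parameter at 40°S:
f = 2Ω sin φ = 2 × 7.29×10⁻⁵ × sin 40° = 9.37×10⁻⁵ s⁻¹
Wind speed in SI: 68.0 knots = 35.0 m/s
Geostrophic balance rearranged: |∂P/∂n| = f ρ V_g
|∂P/∂n| = 9.37×10⁻⁵ × 0.977 × 35.0 = 3.20×10⁻³ Pa/m

3.20×10⁻³ Pa/m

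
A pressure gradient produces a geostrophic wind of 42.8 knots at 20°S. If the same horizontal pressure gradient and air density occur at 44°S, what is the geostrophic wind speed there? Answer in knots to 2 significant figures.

21 knots

With the same pressure gradient and density, V_g ∝ 1/f ∝ 1/sin φ.
V₂ = V₁ · sin φ₁ / sin φ₂ = 42.8 × sin 20° / sin 44°
V₂ = 42.8 × 0.3420/0.6947 = 21 knots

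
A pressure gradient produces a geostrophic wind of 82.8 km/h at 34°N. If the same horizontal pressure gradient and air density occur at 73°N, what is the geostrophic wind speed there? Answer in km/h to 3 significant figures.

With the same pressure gradient and density, V_g ∝ 1/f ∝ 1/sin φ.
V₂ = V₁ · sin φ₁ / sin φ₂ = 82.8 × sin 34° / sin 73°
V₂ = 82.8 × 0.5592/0.9563 = 48.4 km/h

48.4 km/h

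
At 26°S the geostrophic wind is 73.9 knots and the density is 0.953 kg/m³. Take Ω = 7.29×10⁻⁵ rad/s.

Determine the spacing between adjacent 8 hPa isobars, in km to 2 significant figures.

Coriolis parameter at 26°S:
f = 2Ω sin φ = 2 × 7.29×10⁻⁵ × sin 26° = 6.39×10⁻⁵ s⁻¹
Wind speed in SI: 73.9 knots = 38.0 m/s
Geostrophic balance rearranged: |∂P/∂n| = f ρ V_g
|∂P/∂n| = 6.39×10⁻⁵ × 0.953 × 38.0 = 2.32×10⁻³ Pa/m
Isobar spacing: Δn = ΔP/|∂P/∂n| = 800 Pa / 2.32×10⁻³ Pa/m = 345474 m ≈ 350 km

350 km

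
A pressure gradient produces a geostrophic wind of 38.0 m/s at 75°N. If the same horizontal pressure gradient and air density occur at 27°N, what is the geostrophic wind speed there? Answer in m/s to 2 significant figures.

81 m/s

With the same pressure gradient and density, V_g ∝ 1/f ∝ 1/sin φ.
V₂ = V₁ · sin φ₁ / sin φ₂ = 38.0 × sin 75° / sin 27°
V₂ = 38.0 × 0.9659/0.4540 = 81 m/s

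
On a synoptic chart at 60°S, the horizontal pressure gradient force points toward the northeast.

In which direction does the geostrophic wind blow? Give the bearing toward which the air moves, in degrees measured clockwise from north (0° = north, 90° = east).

The pressure-gradient force points toward the northeast (bearing 045°).
Geostrophic balance: in the Southern Hemisphere the Coriolis force deflects motion to the left, so the geostrophic wind blows 90° to the left of the pressure-gradient force (low pressure on the right).
Rotating 045° by 90° counterclockwise gives 315° — the wind blows toward the northwest.

315°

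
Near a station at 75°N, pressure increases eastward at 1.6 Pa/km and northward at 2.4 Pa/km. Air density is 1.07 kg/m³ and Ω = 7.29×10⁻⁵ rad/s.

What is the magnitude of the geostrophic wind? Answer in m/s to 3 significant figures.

Coriolis parameter at 75°N:
f = 2Ω sin φ = 2 × 7.29×10⁻⁵ × sin 75° = 1.41×10⁻⁴ s⁻¹
Component geostrophic relations (x east, y north):
u_g = −(1/(fρ)) ∂P/∂y,  v_g = (1/(fρ)) ∂P/∂x
u_g = −(2.4×10⁻³)/(1.41×10⁻⁴ × 1.07) = −15.9 m/s;  v_g = (1.6×10⁻³)/(1.41×10⁻⁴ × 1.07) = 10.6 m/s
|V_g| = √(u_g² + v_g²) = 19.1 m/s

19.1 m/s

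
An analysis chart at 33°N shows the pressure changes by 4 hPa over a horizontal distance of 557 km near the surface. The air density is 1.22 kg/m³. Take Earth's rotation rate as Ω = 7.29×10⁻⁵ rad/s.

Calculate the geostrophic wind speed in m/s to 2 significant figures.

7.4 m/s

Coriolis parameter at 33°N:
f = 2Ω sin φ = 2 × 7.29×10⁻⁵ × sin 33° = 7.94×10⁻⁵ s⁻¹
Pressure gradient: |∂P/∂n| = 400 Pa / 557000 m = 7.18×10⁻⁴ Pa/m
Geostrophic balance (pressure-gradient force = Coriolis force):
V_g = (1/(fρ)) |∂P/∂n| = 7.18×10⁻⁴ / (7.94×10⁻⁵ × 1.22) = 7.41 m/s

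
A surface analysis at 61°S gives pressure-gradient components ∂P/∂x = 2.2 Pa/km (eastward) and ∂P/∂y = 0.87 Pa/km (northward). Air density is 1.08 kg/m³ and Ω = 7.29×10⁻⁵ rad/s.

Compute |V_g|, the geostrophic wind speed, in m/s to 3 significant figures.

17.2 m/s

Coriolis parameter at 61°S:
f = 2Ω sin φ = 2 × 7.29×10⁻⁵ × sin 61° = 1.28×10⁻⁴ s⁻¹
In the Southern Hemisphere f is negative: f = −1.28×10⁻⁴ s⁻¹.
Component geostrophic relations (x east, y north):
u_g = −(1/(fρ)) ∂P/∂y,  v_g = (1/(fρ)) ∂P/∂x
u_g = −(0.87×10⁻³)/(−1.28×10⁻⁴ × 1.08) = 6.32 m/s;  v_g = (2.2×10⁻³)/(−1.28×10⁻⁴ × 1.08) = −16.0 m/s
|V_g| = √(u_g² + v_g²) = 17.2 m/s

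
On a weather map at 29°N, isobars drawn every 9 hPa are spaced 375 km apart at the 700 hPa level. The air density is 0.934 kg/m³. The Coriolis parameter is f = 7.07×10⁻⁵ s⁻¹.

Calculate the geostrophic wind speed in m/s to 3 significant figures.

36.3 m/s

Pressure gradient: |∂P/∂n| = 900 Pa / 375000 m = 2.40×10⁻³ Pa/m
Geostrophic balance (pressure-gradient force = Coriolis force):
V_g = (1/(fρ)) |∂P/∂n| = 2.40×10⁻³ / (7.07×10⁻⁵ × 0.934) = 36.3 m/s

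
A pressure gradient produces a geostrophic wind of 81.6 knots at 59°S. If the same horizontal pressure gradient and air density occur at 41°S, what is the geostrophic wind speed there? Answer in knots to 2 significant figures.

With the same pressure gradient and density, V_g ∝ 1/f ∝ 1/sin φ.
V₂ = V₁ · sin φ₁ / sin φ₂ = 81.6 × sin 59° / sin 41°
V₂ = 81.6 × 0.8572/0.6561 = 110 knots

110 knots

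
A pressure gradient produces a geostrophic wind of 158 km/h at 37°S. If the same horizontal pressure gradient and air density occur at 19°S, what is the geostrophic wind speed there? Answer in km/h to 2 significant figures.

With the same pressure gradient and density, V_g ∝ 1/f ∝ 1/sin φ.
V₂ = V₁ · sin φ₁ / sin φ₂ = 158 × sin 37° / sin 19°
V₂ = 158 × 0.6018/0.3256 = 290 km/h

290 km/h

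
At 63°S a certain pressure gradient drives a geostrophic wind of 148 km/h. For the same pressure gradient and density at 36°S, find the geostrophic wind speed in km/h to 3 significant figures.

224 km/h

With the same pressure gradient and density, V_g ∝ 1/f ∝ 1/sin φ.
V₂ = V₁ · sin φ₁ / sin φ₂ = 148 × sin 63° / sin 36°
V₂ = 148 × 0.8910/0.5878 = 224 km/h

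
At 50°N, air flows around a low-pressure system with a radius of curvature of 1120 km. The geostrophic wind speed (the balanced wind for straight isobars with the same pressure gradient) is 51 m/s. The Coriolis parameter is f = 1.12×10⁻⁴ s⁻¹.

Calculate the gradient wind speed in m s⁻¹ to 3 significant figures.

38.9 m s⁻¹

Around a low, centrifugal force acts outward with Coriolis, so pressure-gradient force balances both:
(1/ρ)|∂P/∂n| = fV + V²/R  →  V² + fR·V − fR·V_g = 0
With fR = 1.12×10⁻⁴ × 1120×10³ m = 125 m/s:
V = [−fR + √((fR)² + 4 fR V_g)]/2 = [−125 + √(125² + 4×125×51)]/2 = 38.9 m/s
Subgeostrophic (V < V_g = 51 m/s), as expected around a low.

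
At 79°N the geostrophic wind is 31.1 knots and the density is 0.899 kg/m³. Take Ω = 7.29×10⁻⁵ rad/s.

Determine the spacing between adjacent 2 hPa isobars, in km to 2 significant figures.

Coriolis parameter at 79°N:
f = 2Ω sin φ = 2 × 7.29×10⁻⁵ × sin 79° = 1.43×10⁻⁴ s⁻¹
Wind speed in SI: 31.1 knots = 16.0 m/s
Geostrophic balance rearranged: |∂P/∂n| = f ρ V_g
|∂P/∂n| = 1.43×10⁻⁴ × 0.899 × 16.0 = 2.06×10⁻³ Pa/m
Isobar spacing: Δn = ΔP/|∂P/∂n| = 200 Pa / 2.06×10⁻³ Pa/m = 97156 m ≈ 97 km

97 km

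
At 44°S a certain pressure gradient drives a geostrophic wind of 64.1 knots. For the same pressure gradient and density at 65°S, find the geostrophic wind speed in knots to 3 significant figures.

49.1 knots

With the same pressure gradient and density, V_g ∝ 1/f ∝ 1/sin φ.
V₂ = V₁ · sin φ₁ / sin φ₂ = 64.1 × sin 44° / sin 65°
V₂ = 64.1 × 0.6947/0.9063 = 49.1 knots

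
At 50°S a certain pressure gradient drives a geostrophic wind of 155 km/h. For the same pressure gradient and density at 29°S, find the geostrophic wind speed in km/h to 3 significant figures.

With the same pressure gradient and density, V_g ∝ 1/f ∝ 1/sin φ.
V₂ = V₁ · sin φ₁ / sin φ₂ = 155 × sin 50° / sin 29°
V₂ = 155 × 0.7660/0.4848 = 245 km/h

245 km/h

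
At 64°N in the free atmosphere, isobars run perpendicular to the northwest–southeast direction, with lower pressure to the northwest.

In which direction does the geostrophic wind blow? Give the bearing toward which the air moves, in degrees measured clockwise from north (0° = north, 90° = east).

The pressure-gradient force points toward the northwest (bearing 315°).
Geostrophic balance: in the Northern Hemisphere the Coriolis force deflects motion to the right, so the geostrophic wind blows 90° to the right of the pressure-gradient force (low pressure on the left).
Rotating 315° by 90° clockwise gives 045° — the wind blows toward the northeast.

045°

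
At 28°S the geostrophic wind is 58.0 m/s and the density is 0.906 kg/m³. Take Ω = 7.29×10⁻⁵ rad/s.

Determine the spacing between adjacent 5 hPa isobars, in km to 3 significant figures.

139 km

Coriolis parameter at 28°S:
f = 2Ω sin φ = 2 × 7.29×10⁻⁵ × sin 28° = 6.84×10⁻⁵ s⁻¹
Geostrophic balance rearranged: |∂P/∂n| = f ρ V_g
|∂P/∂n| = 6.84×10⁻⁵ × 0.906 × 58.0 = 3.60×10⁻³ Pa/m
Isobar spacing: Δn = ΔP/|∂P/∂n| = 500 Pa / 3.60×10⁻³ Pa/m = 139010 m ≈ 139 km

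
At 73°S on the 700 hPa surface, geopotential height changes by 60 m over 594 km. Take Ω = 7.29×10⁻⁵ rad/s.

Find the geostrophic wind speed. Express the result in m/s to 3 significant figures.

Coriolis parameter at 73°S:
f = 2Ω sin φ = 2 × 7.29×10⁻⁵ × sin 73° = 1.39×10⁻⁴ s⁻¹
Height gradient: |∂Z/∂n| = 60 m / 594000 m = 1.01×10⁻⁴
On a pressure surface, geostrophic balance gives V_g = (g/f)|∂Z/∂n|:
V_g = 9.81 × 1.01×10⁻⁴ / 1.39×10⁻⁴ = 7.11 m/s

7.11 m/s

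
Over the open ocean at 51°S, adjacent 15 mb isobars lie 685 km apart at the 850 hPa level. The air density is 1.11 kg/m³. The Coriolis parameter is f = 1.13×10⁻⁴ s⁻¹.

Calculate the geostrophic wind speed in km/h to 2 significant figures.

Pressure gradient: |∂P/∂n| = 1500 Pa / 685000 m = 2.19×10⁻³ Pa/m
Geostrophic balance (pressure-gradient force = Coriolis force):
V_g = (1/(fρ)) |∂P/∂n| = 2.19×10⁻³ / (1.13×10⁻⁴ × 1.11) = 17.5 m/s
Converting: 17.5 m/s × 3.6 = 63 km/h

63 km/h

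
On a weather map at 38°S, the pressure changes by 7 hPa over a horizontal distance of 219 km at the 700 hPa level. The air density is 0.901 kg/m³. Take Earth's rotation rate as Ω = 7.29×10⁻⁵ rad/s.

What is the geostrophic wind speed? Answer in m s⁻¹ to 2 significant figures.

Coriolis parameter at 38°S:
f = 2Ω sin φ = 2 × 7.29×10⁻⁵ × sin 38° = 8.98×10⁻⁵ s⁻¹
Pressure gradient: |∂P/∂n| = 700 Pa / 219000 m = 3.20×10⁻³ Pa/m
Geostrophic balance (pressure-gradient force = Coriolis force):
V_g = (1/(fρ)) |∂P/∂n| = 3.20×10⁻³ / (8.98×10⁻⁵ × 0.901) = 39.5 m/s

40 m s⁻¹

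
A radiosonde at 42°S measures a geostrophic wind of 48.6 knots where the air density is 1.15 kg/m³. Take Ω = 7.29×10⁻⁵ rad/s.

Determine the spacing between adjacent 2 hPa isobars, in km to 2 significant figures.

71 km

Coriolis parameter at 42°S:
f = 2Ω sin φ = 2 × 7.29×10⁻⁵ × sin 42° = 9.76×10⁻⁵ s⁻¹
Wind speed in SI: 48.6 knots = 25.0 m/s
Geostrophic balance rearranged: |∂P/∂n| = f ρ V_g
|∂P/∂n| = 9.76×10⁻⁵ × 1.15 × 25.0 = 2.81×10⁻³ Pa/m
Isobar spacing: Δn = ΔP/|∂P/∂n| = 200 Pa / 2.81×10⁻³ Pa/m = 71300 m ≈ 71 km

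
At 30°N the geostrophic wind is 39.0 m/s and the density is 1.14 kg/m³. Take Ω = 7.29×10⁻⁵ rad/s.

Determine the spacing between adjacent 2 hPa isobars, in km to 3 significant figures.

61.7 km

Coriolis parameter at 30°N:
f = 2Ω sin φ = 2 × 7.29×10⁻⁵ × sin 30° = 7.29×10⁻⁵ s⁻¹
Geostrophic balance rearranged: |∂P/∂n| = f ρ V_g
|∂P/∂n| = 7.29×10⁻⁵ × 1.14 × 39.0 = 3.24×10⁻³ Pa/m
Isobar spacing: Δn = ΔP/|∂P/∂n| = 200 Pa / 3.24×10⁻³ Pa/m = 61707 m ≈ 61.7 km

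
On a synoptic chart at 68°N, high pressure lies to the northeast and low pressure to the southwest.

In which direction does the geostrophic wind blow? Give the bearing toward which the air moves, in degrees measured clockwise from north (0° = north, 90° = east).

The pressure-gradient force points toward the southwest (bearing 225°).
Geostrophic balance: in the Northern Hemisphere the Coriolis force deflects motion to the right, so the geostrophic wind blows 90° to the right of the pressure-gradient force (low pressure on the left).
Rotating 225° by 90° clockwise gives 315° — the wind blows toward the northwest.

315°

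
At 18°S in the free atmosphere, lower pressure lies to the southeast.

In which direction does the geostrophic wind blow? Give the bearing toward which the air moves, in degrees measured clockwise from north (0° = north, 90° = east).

The pressure-gradient force points toward the southeast (bearing 135°).
Geostrophic balance: in the Southern Hemisphere the Coriolis force deflects motion to the left, so the geostrophic wind blows 90° to the left of the pressure-gradient force (low pressure on the right).
Rotating 135° by 90° counterclockwise gives 045° — the wind blows toward the northeast.

045°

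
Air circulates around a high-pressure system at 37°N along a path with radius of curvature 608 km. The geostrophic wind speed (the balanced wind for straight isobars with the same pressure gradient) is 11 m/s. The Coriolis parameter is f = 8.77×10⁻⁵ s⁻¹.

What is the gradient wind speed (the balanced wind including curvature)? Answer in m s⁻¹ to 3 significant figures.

Around a high, pressure-gradient force acts outward with centrifugal, so Coriolis balances both:
fV = (1/ρ)|∂P/∂n| + V²/R  →  V² − fR·V + fR·V_g = 0
With fR = 8.77×10⁻⁵ × 608×10³ m = 53.3 m/s:
V = [fR − √((fR)² − 4 fR V_g)]/2 = [53.3 − √(53.3² − 4×53.3×11)]/2 = 15.5 m/s
Supergeostrophic (V > V_g = 11 m/s), as expected around a high.

15.5 m s⁻¹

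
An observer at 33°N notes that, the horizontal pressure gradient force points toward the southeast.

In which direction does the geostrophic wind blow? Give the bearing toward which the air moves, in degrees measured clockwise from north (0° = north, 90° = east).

225°

The pressure-gradient force points toward the southeast (bearing 135°).
Geostrophic balance: in the Northern Hemisphere the Coriolis force deflects motion to the right, so the geostrophic wind blows 90° to the right of the pressure-gradient force (low pressure on the left).
Rotating 135° by 90° clockwise gives 225° — the wind blows toward the southwest.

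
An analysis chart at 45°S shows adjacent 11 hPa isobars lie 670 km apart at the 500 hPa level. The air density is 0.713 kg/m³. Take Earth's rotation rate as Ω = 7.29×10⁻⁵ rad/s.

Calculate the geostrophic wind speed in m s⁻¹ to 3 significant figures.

22.3 m s⁻¹

Coriolis parameter at 45°S:
f = 2Ω sin φ = 2 × 7.29×10⁻⁵ × sin 45° = 1.03×10⁻⁴ s⁻¹
Pressure gradient: |∂P/∂n| = 1100 Pa / 670000 m = 1.64×10⁻³ Pa/m
Geostrophic balance (pressure-gradient force = Coriolis force):
V_g = (1/(fρ)) |∂P/∂n| = 1.64×10⁻³ / (1.03×10⁻⁴ × 0.713) = 22.3 m/s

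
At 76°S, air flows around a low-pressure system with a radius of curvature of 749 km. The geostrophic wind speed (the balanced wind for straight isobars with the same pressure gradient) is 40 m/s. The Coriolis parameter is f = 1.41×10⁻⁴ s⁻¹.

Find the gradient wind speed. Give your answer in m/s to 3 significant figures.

Around a low, centrifugal force acts outward with Coriolis, so pressure-gradient force balances both:
(1/ρ)|∂P/∂n| = fV + V²/R  →  V² + fR·V − fR·V_g = 0
With fR = 1.41×10⁻⁴ × 749×10³ m = 106 m/s:
V = [−fR + √((fR)² + 4 fR V_g)]/2 = [−106 + √(106² + 4×106×40)]/2 = 30.9 m/s
Subgeostrophic (V < V_g = 40 m/s), as expected around a low.

30.9 m/s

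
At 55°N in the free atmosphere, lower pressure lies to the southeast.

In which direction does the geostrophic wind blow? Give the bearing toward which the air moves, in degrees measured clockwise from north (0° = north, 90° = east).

225°

The pressure-gradient force points toward the southeast (bearing 135°).
Geostrophic balance: in the Northern Hemisphere the Coriolis force deflects motion to the right, so the geostrophic wind blows 90° to the right of the pressure-gradient force (low pressure on the left).
Rotating 135° by 90° clockwise gives 225° — the wind blows toward the southwest.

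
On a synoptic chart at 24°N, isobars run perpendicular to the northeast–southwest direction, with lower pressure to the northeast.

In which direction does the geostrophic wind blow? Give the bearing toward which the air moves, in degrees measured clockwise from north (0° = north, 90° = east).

135°

The pressure-gradient force points toward the northeast (bearing 045°).
Geostrophic balance: in the Northern Hemisphere the Coriolis force deflects motion to the right, so the geostrophic wind blows 90° to the right of the pressure-gradient force (low pressure on the left).
Rotating 045° by 90° clockwise gives 135° — the wind blows toward the southeast.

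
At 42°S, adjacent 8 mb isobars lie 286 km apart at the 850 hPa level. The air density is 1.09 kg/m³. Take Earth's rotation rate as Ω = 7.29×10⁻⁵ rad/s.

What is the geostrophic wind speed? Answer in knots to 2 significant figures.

Coriolis parameter at 42°S:
f = 2Ω sin φ = 2 × 7.29×10⁻⁵ × sin 42° = 9.76×10⁻⁵ s⁻¹
Pressure gradient: |∂P/∂n| = 800 Pa / 286000 m = 2.80×10⁻³ Pa/m
Geostrophic balance (pressure-gradient force = Coriolis force):
V_g = (1/(fρ)) |∂P/∂n| = 2.80×10⁻³ / (9.76×10⁻⁵ × 1.09) = 26.3 m/s
Converting: 26.3 m/s × 1.944 = 51 knots

51 knots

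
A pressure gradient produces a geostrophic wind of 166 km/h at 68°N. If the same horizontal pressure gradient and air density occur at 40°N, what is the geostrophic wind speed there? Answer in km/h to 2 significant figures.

With the same pressure gradient and density, V_g ∝ 1/f ∝ 1/sin φ.
V₂ = V₁ · sin φ₁ / sin φ₂ = 166 × sin 68° / sin 40°
V₂ = 166 × 0.9272/0.6428 = 240 km/h

240 km/h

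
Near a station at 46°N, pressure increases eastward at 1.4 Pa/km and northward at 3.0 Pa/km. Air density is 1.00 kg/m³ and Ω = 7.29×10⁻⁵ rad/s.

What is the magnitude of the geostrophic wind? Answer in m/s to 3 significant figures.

31.6 m/s

Coriolis parameter at 46°N:
f = 2Ω sin φ = 2 × 7.29×10⁻⁵ × sin 46° = 1.05×10⁻⁴ s⁻¹
Component geostrophic relations (x east, y north):
u_g = −(1/(fρ)) ∂P/∂y,  v_g = (1/(fρ)) ∂P/∂x
u_g = −(3.0×10⁻³)/(1.05×10⁻⁴ × 1.00) = −28.6 m/s;  v_g = (1.4×10⁻³)/(1.05×10⁻⁴ × 1.00) = 13.3 m/s
|V_g| = √(u_g² + v_g²) = 31.6 m/s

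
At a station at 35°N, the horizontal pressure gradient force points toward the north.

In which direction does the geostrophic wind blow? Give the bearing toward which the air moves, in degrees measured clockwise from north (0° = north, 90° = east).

090°

The pressure-gradient force points toward the north (bearing 000°).
Geostrophic balance: in the Northern Hemisphere the Coriolis force deflects motion to the right, so the geostrophic wind blows 90° to the right of the pressure-gradient force (low pressure on the left).
Rotating 000° by 90° clockwise gives 090° — the wind blows toward the east.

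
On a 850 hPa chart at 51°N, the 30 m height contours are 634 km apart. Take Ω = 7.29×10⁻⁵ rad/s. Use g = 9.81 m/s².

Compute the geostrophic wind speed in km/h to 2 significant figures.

Coriolis parameter at 51°N:
f = 2Ω sin φ = 2 × 7.29×10⁻⁵ × sin 51° = 1.13×10⁻⁴ s⁻¹
Height gradient: |∂Z/∂n| = 30 m / 634000 m = 4.73×10⁻⁵
On a pressure surface, geostrophic balance gives V_g = (g/f)|∂Z/∂n|:
V_g = 9.81 × 4.73×10⁻⁵ / 1.13×10⁻⁴ = 4.10 m/s
Converting: 4.10 m/s × 3.6 = 15 km/h

15 km/h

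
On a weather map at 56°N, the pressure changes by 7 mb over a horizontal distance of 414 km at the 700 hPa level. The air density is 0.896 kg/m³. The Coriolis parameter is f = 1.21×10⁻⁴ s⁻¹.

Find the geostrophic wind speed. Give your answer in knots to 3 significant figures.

Pressure gradient: |∂P/∂n| = 700 Pa / 414000 m = 1.69×10⁻³ Pa/m
Geostrophic balance (pressure-gradient force = Coriolis force):
V_g = (1/(fρ)) |∂P/∂n| = 1.69×10⁻³ / (1.21×10⁻⁴ × 0.896) = 15.6 m/s
Converting: 15.6 m/s × 1.944 = 30.3 knots

30.3 knots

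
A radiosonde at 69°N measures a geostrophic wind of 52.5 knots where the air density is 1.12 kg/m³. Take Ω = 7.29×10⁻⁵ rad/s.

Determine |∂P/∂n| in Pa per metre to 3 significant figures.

4.12×10⁻³ Pa/m

Coriolis parameter at 69°N:
f = 2Ω sin φ = 2 × 7.29×10⁻⁵ × sin 69° = 1.36×10⁻⁴ s⁻¹
Wind speed in SI: 52.5 knots = 27.0 m/s
Geostrophic balance rearranged: |∂P/∂n| = f ρ V_g
|∂P/∂n| = 1.36×10⁻⁴ × 1.12 × 27.0 = 4.12×10⁻³ Pa/m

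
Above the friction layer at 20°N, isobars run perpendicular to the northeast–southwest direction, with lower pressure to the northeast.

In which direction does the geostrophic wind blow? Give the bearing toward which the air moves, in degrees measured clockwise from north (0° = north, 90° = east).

135°

The pressure-gradient force points toward the northeast (bearing 045°).
Geostrophic balance: in the Northern Hemisphere the Coriolis force deflects motion to the right, so the geostrophic wind blows 90° to the right of the pressure-gradient force (low pressure on the left).
Rotating 045° by 90° clockwise gives 135° — the wind blows toward the southeast.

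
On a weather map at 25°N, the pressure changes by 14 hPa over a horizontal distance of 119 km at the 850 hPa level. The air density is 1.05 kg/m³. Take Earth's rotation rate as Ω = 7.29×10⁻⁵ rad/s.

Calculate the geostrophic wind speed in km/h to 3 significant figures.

655 km/h

Coriolis parameter at 25°N:
f = 2Ω sin φ = 2 × 7.29×10⁻⁵ × sin 25° = 6.16×10⁻⁵ s⁻¹
Pressure gradient: |∂P/∂n| = 1400 Pa / 119000 m = 1.18×10⁻² Pa/m
Geostrophic balance (pressure-gradient force = Coriolis force):
V_g = (1/(fρ)) |∂P/∂n| = 1.18×10⁻² / (6.16×10⁻⁵ × 1.05) = 182 m/s
Converting: 182 m/s × 3.6 = 655 km/h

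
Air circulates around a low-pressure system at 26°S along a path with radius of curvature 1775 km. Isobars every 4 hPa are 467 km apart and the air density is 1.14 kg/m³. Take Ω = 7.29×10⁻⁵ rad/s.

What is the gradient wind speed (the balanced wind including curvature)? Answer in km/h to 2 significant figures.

Coriolis parameter at 26°S:
f = 2Ω sin φ = 2 × 7.29×10⁻⁵ × sin 26° = 6.39×10⁻⁵ s⁻¹
Pressure gradient: |∂P/∂n| = 400 Pa / 467000 m = 8.57×10⁻⁴ Pa/m
Geostrophic speed: V_g = |∂P/∂n|/(fρ) = 8.57×10⁻⁴/(6.39×10⁻⁵ × 1.14) = 11.8 m/s
Around a low, centrifugal force acts outward with Coriolis, so pressure-gradient force balances both:
(1/ρ)|∂P/∂n| = fV + V²/R  →  V² + fR·V − fR·V_g = 0
With fR = 6.39×10⁻⁵ × 1775×10³ m = 113 m/s:
V = [−fR + √((fR)² + 4 fR V_g)]/2 = [−113 + √(113² + 4×113×11.8)]/2 = 10.7 m/s
Subgeostrophic (V < V_g = 11.8 m/s), as expected around a low.
Converting: 10.7 m/s × 3.6 = 39 km/h

39 km/h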